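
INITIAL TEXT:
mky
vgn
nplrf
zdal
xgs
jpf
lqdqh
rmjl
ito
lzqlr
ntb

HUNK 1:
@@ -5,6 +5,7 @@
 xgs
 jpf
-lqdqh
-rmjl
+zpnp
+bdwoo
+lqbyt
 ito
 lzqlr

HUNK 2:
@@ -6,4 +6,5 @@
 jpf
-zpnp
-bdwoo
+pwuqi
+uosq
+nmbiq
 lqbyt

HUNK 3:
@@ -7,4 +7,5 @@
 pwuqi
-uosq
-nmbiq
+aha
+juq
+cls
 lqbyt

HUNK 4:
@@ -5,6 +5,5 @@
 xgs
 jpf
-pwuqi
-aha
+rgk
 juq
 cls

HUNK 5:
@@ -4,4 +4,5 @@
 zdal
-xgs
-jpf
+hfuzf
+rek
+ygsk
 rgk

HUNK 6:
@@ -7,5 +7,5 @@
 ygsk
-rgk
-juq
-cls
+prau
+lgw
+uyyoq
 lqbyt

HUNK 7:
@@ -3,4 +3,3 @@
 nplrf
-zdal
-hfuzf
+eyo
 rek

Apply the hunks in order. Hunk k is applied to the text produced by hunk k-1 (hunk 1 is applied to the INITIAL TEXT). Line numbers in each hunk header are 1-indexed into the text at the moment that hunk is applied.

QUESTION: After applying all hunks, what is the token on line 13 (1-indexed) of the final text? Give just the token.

Answer: ntb

Derivation:
Hunk 1: at line 5 remove [lqdqh,rmjl] add [zpnp,bdwoo,lqbyt] -> 12 lines: mky vgn nplrf zdal xgs jpf zpnp bdwoo lqbyt ito lzqlr ntb
Hunk 2: at line 6 remove [zpnp,bdwoo] add [pwuqi,uosq,nmbiq] -> 13 lines: mky vgn nplrf zdal xgs jpf pwuqi uosq nmbiq lqbyt ito lzqlr ntb
Hunk 3: at line 7 remove [uosq,nmbiq] add [aha,juq,cls] -> 14 lines: mky vgn nplrf zdal xgs jpf pwuqi aha juq cls lqbyt ito lzqlr ntb
Hunk 4: at line 5 remove [pwuqi,aha] add [rgk] -> 13 lines: mky vgn nplrf zdal xgs jpf rgk juq cls lqbyt ito lzqlr ntb
Hunk 5: at line 4 remove [xgs,jpf] add [hfuzf,rek,ygsk] -> 14 lines: mky vgn nplrf zdal hfuzf rek ygsk rgk juq cls lqbyt ito lzqlr ntb
Hunk 6: at line 7 remove [rgk,juq,cls] add [prau,lgw,uyyoq] -> 14 lines: mky vgn nplrf zdal hfuzf rek ygsk prau lgw uyyoq lqbyt ito lzqlr ntb
Hunk 7: at line 3 remove [zdal,hfuzf] add [eyo] -> 13 lines: mky vgn nplrf eyo rek ygsk prau lgw uyyoq lqbyt ito lzqlr ntb
Final line 13: ntb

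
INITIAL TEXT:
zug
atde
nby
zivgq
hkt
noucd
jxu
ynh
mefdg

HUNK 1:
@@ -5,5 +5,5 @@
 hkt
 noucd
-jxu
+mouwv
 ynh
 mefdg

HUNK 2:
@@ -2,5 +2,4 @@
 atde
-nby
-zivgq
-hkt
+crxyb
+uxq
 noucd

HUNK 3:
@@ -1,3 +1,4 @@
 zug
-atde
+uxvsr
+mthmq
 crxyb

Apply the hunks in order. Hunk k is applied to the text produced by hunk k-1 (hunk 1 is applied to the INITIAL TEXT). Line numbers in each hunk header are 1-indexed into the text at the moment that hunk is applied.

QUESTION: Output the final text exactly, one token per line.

Hunk 1: at line 5 remove [jxu] add [mouwv] -> 9 lines: zug atde nby zivgq hkt noucd mouwv ynh mefdg
Hunk 2: at line 2 remove [nby,zivgq,hkt] add [crxyb,uxq] -> 8 lines: zug atde crxyb uxq noucd mouwv ynh mefdg
Hunk 3: at line 1 remove [atde] add [uxvsr,mthmq] -> 9 lines: zug uxvsr mthmq crxyb uxq noucd mouwv ynh mefdg

Answer: zug
uxvsr
mthmq
crxyb
uxq
noucd
mouwv
ynh
mefdg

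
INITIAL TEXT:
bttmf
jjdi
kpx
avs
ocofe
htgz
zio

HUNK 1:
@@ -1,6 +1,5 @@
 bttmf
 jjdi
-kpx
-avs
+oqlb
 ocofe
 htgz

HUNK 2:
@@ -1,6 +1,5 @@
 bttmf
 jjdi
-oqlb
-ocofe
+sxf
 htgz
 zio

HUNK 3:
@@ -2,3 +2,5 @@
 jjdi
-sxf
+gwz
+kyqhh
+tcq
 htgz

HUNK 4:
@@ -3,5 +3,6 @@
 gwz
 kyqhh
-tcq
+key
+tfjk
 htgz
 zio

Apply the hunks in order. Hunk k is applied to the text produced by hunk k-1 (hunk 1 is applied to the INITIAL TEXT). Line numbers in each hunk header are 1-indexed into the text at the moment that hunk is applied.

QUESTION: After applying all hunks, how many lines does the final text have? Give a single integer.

Hunk 1: at line 1 remove [kpx,avs] add [oqlb] -> 6 lines: bttmf jjdi oqlb ocofe htgz zio
Hunk 2: at line 1 remove [oqlb,ocofe] add [sxf] -> 5 lines: bttmf jjdi sxf htgz zio
Hunk 3: at line 2 remove [sxf] add [gwz,kyqhh,tcq] -> 7 lines: bttmf jjdi gwz kyqhh tcq htgz zio
Hunk 4: at line 3 remove [tcq] add [key,tfjk] -> 8 lines: bttmf jjdi gwz kyqhh key tfjk htgz zio
Final line count: 8

Answer: 8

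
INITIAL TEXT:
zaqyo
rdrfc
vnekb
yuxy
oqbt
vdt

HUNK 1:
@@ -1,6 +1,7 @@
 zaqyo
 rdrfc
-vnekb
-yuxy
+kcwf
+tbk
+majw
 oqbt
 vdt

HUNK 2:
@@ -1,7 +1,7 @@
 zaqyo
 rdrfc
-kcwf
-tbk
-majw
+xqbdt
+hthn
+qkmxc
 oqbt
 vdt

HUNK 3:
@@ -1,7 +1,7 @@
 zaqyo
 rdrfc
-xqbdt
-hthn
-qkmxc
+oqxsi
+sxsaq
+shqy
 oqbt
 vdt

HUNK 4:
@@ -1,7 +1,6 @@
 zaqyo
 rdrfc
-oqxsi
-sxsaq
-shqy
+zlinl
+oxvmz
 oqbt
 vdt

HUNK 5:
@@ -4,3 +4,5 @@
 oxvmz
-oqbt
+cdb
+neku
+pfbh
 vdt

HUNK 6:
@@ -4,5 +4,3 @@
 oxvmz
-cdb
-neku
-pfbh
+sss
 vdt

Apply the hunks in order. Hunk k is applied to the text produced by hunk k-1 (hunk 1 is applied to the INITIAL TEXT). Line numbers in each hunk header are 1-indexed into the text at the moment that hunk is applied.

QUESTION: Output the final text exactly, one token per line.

Answer: zaqyo
rdrfc
zlinl
oxvmz
sss
vdt

Derivation:
Hunk 1: at line 1 remove [vnekb,yuxy] add [kcwf,tbk,majw] -> 7 lines: zaqyo rdrfc kcwf tbk majw oqbt vdt
Hunk 2: at line 1 remove [kcwf,tbk,majw] add [xqbdt,hthn,qkmxc] -> 7 lines: zaqyo rdrfc xqbdt hthn qkmxc oqbt vdt
Hunk 3: at line 1 remove [xqbdt,hthn,qkmxc] add [oqxsi,sxsaq,shqy] -> 7 lines: zaqyo rdrfc oqxsi sxsaq shqy oqbt vdt
Hunk 4: at line 1 remove [oqxsi,sxsaq,shqy] add [zlinl,oxvmz] -> 6 lines: zaqyo rdrfc zlinl oxvmz oqbt vdt
Hunk 5: at line 4 remove [oqbt] add [cdb,neku,pfbh] -> 8 lines: zaqyo rdrfc zlinl oxvmz cdb neku pfbh vdt
Hunk 6: at line 4 remove [cdb,neku,pfbh] add [sss] -> 6 lines: zaqyo rdrfc zlinl oxvmz sss vdt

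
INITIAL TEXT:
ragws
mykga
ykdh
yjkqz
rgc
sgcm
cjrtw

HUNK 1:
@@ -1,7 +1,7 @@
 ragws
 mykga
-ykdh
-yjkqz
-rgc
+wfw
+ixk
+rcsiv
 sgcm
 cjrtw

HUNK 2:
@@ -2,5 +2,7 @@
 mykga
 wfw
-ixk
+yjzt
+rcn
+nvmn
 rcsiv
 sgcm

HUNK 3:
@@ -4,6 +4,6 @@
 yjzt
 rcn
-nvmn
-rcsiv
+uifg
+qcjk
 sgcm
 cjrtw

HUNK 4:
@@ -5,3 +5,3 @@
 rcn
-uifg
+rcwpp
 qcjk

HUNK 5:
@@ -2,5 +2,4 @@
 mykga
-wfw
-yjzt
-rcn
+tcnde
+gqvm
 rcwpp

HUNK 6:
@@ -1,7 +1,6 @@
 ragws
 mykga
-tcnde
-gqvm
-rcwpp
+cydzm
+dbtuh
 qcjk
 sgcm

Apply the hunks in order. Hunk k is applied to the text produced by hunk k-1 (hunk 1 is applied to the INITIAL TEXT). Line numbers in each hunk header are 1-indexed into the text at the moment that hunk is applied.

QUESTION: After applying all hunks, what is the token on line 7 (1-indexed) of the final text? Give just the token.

Hunk 1: at line 1 remove [ykdh,yjkqz,rgc] add [wfw,ixk,rcsiv] -> 7 lines: ragws mykga wfw ixk rcsiv sgcm cjrtw
Hunk 2: at line 2 remove [ixk] add [yjzt,rcn,nvmn] -> 9 lines: ragws mykga wfw yjzt rcn nvmn rcsiv sgcm cjrtw
Hunk 3: at line 4 remove [nvmn,rcsiv] add [uifg,qcjk] -> 9 lines: ragws mykga wfw yjzt rcn uifg qcjk sgcm cjrtw
Hunk 4: at line 5 remove [uifg] add [rcwpp] -> 9 lines: ragws mykga wfw yjzt rcn rcwpp qcjk sgcm cjrtw
Hunk 5: at line 2 remove [wfw,yjzt,rcn] add [tcnde,gqvm] -> 8 lines: ragws mykga tcnde gqvm rcwpp qcjk sgcm cjrtw
Hunk 6: at line 1 remove [tcnde,gqvm,rcwpp] add [cydzm,dbtuh] -> 7 lines: ragws mykga cydzm dbtuh qcjk sgcm cjrtw
Final line 7: cjrtw

Answer: cjrtw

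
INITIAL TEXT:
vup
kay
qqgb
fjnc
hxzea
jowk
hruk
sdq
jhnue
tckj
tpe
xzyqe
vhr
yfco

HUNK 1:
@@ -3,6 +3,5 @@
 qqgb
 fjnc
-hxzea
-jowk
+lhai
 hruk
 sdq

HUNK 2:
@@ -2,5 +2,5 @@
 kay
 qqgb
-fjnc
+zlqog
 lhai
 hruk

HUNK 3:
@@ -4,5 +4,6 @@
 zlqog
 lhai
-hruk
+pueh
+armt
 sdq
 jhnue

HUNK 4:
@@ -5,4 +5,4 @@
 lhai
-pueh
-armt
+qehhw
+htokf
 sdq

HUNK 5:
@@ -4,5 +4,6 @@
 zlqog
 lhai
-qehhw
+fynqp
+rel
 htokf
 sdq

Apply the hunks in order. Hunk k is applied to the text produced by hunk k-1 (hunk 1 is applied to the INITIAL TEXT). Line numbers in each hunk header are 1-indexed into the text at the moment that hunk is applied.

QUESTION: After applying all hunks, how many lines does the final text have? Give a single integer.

Hunk 1: at line 3 remove [hxzea,jowk] add [lhai] -> 13 lines: vup kay qqgb fjnc lhai hruk sdq jhnue tckj tpe xzyqe vhr yfco
Hunk 2: at line 2 remove [fjnc] add [zlqog] -> 13 lines: vup kay qqgb zlqog lhai hruk sdq jhnue tckj tpe xzyqe vhr yfco
Hunk 3: at line 4 remove [hruk] add [pueh,armt] -> 14 lines: vup kay qqgb zlqog lhai pueh armt sdq jhnue tckj tpe xzyqe vhr yfco
Hunk 4: at line 5 remove [pueh,armt] add [qehhw,htokf] -> 14 lines: vup kay qqgb zlqog lhai qehhw htokf sdq jhnue tckj tpe xzyqe vhr yfco
Hunk 5: at line 4 remove [qehhw] add [fynqp,rel] -> 15 lines: vup kay qqgb zlqog lhai fynqp rel htokf sdq jhnue tckj tpe xzyqe vhr yfco
Final line count: 15

Answer: 15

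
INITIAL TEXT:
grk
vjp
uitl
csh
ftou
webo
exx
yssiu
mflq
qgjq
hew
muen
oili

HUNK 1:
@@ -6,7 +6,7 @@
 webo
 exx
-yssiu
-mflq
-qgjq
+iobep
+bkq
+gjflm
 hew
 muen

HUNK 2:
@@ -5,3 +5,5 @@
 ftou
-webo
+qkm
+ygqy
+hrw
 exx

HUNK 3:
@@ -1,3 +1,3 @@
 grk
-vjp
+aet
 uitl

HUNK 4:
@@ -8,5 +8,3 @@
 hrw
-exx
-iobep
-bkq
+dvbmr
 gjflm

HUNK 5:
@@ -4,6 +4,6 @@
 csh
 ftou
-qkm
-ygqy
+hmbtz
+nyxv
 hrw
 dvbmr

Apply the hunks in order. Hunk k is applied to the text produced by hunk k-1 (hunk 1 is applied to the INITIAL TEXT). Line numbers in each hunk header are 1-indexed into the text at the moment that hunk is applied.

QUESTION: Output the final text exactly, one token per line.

Hunk 1: at line 6 remove [yssiu,mflq,qgjq] add [iobep,bkq,gjflm] -> 13 lines: grk vjp uitl csh ftou webo exx iobep bkq gjflm hew muen oili
Hunk 2: at line 5 remove [webo] add [qkm,ygqy,hrw] -> 15 lines: grk vjp uitl csh ftou qkm ygqy hrw exx iobep bkq gjflm hew muen oili
Hunk 3: at line 1 remove [vjp] add [aet] -> 15 lines: grk aet uitl csh ftou qkm ygqy hrw exx iobep bkq gjflm hew muen oili
Hunk 4: at line 8 remove [exx,iobep,bkq] add [dvbmr] -> 13 lines: grk aet uitl csh ftou qkm ygqy hrw dvbmr gjflm hew muen oili
Hunk 5: at line 4 remove [qkm,ygqy] add [hmbtz,nyxv] -> 13 lines: grk aet uitl csh ftou hmbtz nyxv hrw dvbmr gjflm hew muen oili

Answer: grk
aet
uitl
csh
ftou
hmbtz
nyxv
hrw
dvbmr
gjflm
hew
muen
oili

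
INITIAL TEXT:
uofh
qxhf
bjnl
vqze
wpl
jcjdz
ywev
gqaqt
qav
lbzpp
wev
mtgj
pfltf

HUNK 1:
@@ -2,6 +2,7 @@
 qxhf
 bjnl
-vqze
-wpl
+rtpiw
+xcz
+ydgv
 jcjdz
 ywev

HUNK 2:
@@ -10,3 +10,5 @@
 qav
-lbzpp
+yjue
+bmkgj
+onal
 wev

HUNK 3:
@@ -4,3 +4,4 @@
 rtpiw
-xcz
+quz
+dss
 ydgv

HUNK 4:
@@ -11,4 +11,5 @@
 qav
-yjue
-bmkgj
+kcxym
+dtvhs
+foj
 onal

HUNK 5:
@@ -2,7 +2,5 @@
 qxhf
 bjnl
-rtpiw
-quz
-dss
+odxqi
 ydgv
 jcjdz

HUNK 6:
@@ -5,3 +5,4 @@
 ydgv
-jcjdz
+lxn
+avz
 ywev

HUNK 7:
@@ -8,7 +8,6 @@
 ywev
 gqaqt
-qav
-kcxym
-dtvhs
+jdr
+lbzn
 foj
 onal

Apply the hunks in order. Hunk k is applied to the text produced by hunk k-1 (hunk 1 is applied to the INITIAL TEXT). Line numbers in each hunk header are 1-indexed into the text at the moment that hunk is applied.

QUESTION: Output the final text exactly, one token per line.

Answer: uofh
qxhf
bjnl
odxqi
ydgv
lxn
avz
ywev
gqaqt
jdr
lbzn
foj
onal
wev
mtgj
pfltf

Derivation:
Hunk 1: at line 2 remove [vqze,wpl] add [rtpiw,xcz,ydgv] -> 14 lines: uofh qxhf bjnl rtpiw xcz ydgv jcjdz ywev gqaqt qav lbzpp wev mtgj pfltf
Hunk 2: at line 10 remove [lbzpp] add [yjue,bmkgj,onal] -> 16 lines: uofh qxhf bjnl rtpiw xcz ydgv jcjdz ywev gqaqt qav yjue bmkgj onal wev mtgj pfltf
Hunk 3: at line 4 remove [xcz] add [quz,dss] -> 17 lines: uofh qxhf bjnl rtpiw quz dss ydgv jcjdz ywev gqaqt qav yjue bmkgj onal wev mtgj pfltf
Hunk 4: at line 11 remove [yjue,bmkgj] add [kcxym,dtvhs,foj] -> 18 lines: uofh qxhf bjnl rtpiw quz dss ydgv jcjdz ywev gqaqt qav kcxym dtvhs foj onal wev mtgj pfltf
Hunk 5: at line 2 remove [rtpiw,quz,dss] add [odxqi] -> 16 lines: uofh qxhf bjnl odxqi ydgv jcjdz ywev gqaqt qav kcxym dtvhs foj onal wev mtgj pfltf
Hunk 6: at line 5 remove [jcjdz] add [lxn,avz] -> 17 lines: uofh qxhf bjnl odxqi ydgv lxn avz ywev gqaqt qav kcxym dtvhs foj onal wev mtgj pfltf
Hunk 7: at line 8 remove [qav,kcxym,dtvhs] add [jdr,lbzn] -> 16 lines: uofh qxhf bjnl odxqi ydgv lxn avz ywev gqaqt jdr lbzn foj onal wev mtgj pfltf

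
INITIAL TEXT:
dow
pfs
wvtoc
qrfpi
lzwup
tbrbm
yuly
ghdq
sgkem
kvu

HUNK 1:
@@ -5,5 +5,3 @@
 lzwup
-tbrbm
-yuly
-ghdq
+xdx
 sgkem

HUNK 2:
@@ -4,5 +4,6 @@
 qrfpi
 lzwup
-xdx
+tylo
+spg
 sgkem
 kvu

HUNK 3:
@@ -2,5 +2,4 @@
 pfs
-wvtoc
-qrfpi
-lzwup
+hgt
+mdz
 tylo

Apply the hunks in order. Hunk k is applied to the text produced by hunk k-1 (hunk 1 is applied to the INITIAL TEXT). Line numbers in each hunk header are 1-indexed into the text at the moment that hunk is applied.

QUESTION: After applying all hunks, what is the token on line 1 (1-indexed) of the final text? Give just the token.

Answer: dow

Derivation:
Hunk 1: at line 5 remove [tbrbm,yuly,ghdq] add [xdx] -> 8 lines: dow pfs wvtoc qrfpi lzwup xdx sgkem kvu
Hunk 2: at line 4 remove [xdx] add [tylo,spg] -> 9 lines: dow pfs wvtoc qrfpi lzwup tylo spg sgkem kvu
Hunk 3: at line 2 remove [wvtoc,qrfpi,lzwup] add [hgt,mdz] -> 8 lines: dow pfs hgt mdz tylo spg sgkem kvu
Final line 1: dow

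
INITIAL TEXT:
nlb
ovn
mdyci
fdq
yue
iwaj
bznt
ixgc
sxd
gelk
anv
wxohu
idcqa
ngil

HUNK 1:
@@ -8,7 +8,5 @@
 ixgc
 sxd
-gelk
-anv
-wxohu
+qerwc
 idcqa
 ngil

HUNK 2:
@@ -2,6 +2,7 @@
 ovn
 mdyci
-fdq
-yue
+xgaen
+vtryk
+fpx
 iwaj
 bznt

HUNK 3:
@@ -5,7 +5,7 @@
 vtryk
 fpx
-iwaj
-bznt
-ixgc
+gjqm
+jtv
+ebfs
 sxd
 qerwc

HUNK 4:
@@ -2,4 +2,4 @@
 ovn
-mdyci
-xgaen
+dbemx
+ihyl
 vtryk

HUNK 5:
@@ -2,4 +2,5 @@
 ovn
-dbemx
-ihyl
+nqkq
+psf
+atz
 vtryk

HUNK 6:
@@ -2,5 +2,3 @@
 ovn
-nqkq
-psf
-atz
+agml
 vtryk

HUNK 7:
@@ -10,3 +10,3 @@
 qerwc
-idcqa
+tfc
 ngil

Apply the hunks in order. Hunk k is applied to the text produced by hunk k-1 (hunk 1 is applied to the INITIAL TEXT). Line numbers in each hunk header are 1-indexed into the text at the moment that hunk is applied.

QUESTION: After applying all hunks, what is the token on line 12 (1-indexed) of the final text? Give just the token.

Hunk 1: at line 8 remove [gelk,anv,wxohu] add [qerwc] -> 12 lines: nlb ovn mdyci fdq yue iwaj bznt ixgc sxd qerwc idcqa ngil
Hunk 2: at line 2 remove [fdq,yue] add [xgaen,vtryk,fpx] -> 13 lines: nlb ovn mdyci xgaen vtryk fpx iwaj bznt ixgc sxd qerwc idcqa ngil
Hunk 3: at line 5 remove [iwaj,bznt,ixgc] add [gjqm,jtv,ebfs] -> 13 lines: nlb ovn mdyci xgaen vtryk fpx gjqm jtv ebfs sxd qerwc idcqa ngil
Hunk 4: at line 2 remove [mdyci,xgaen] add [dbemx,ihyl] -> 13 lines: nlb ovn dbemx ihyl vtryk fpx gjqm jtv ebfs sxd qerwc idcqa ngil
Hunk 5: at line 2 remove [dbemx,ihyl] add [nqkq,psf,atz] -> 14 lines: nlb ovn nqkq psf atz vtryk fpx gjqm jtv ebfs sxd qerwc idcqa ngil
Hunk 6: at line 2 remove [nqkq,psf,atz] add [agml] -> 12 lines: nlb ovn agml vtryk fpx gjqm jtv ebfs sxd qerwc idcqa ngil
Hunk 7: at line 10 remove [idcqa] add [tfc] -> 12 lines: nlb ovn agml vtryk fpx gjqm jtv ebfs sxd qerwc tfc ngil
Final line 12: ngil

Answer: ngil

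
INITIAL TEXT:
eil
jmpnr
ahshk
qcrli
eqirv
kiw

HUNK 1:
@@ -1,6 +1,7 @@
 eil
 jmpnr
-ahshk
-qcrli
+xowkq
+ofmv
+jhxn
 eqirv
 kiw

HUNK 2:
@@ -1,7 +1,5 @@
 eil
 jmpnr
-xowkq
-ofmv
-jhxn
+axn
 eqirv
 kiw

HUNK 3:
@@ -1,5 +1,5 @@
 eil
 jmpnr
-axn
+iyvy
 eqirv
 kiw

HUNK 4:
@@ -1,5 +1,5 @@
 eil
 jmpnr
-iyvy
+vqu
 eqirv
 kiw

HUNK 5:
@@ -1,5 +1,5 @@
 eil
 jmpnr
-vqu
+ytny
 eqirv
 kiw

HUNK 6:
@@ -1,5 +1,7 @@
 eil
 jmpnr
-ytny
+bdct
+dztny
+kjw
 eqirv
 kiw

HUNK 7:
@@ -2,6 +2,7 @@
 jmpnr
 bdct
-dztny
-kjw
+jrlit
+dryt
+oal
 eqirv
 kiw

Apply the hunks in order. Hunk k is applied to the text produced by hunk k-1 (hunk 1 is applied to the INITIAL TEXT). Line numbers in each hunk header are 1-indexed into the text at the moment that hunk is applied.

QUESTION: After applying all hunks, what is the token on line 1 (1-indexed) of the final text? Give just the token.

Hunk 1: at line 1 remove [ahshk,qcrli] add [xowkq,ofmv,jhxn] -> 7 lines: eil jmpnr xowkq ofmv jhxn eqirv kiw
Hunk 2: at line 1 remove [xowkq,ofmv,jhxn] add [axn] -> 5 lines: eil jmpnr axn eqirv kiw
Hunk 3: at line 1 remove [axn] add [iyvy] -> 5 lines: eil jmpnr iyvy eqirv kiw
Hunk 4: at line 1 remove [iyvy] add [vqu] -> 5 lines: eil jmpnr vqu eqirv kiw
Hunk 5: at line 1 remove [vqu] add [ytny] -> 5 lines: eil jmpnr ytny eqirv kiw
Hunk 6: at line 1 remove [ytny] add [bdct,dztny,kjw] -> 7 lines: eil jmpnr bdct dztny kjw eqirv kiw
Hunk 7: at line 2 remove [dztny,kjw] add [jrlit,dryt,oal] -> 8 lines: eil jmpnr bdct jrlit dryt oal eqirv kiw
Final line 1: eil

Answer: eil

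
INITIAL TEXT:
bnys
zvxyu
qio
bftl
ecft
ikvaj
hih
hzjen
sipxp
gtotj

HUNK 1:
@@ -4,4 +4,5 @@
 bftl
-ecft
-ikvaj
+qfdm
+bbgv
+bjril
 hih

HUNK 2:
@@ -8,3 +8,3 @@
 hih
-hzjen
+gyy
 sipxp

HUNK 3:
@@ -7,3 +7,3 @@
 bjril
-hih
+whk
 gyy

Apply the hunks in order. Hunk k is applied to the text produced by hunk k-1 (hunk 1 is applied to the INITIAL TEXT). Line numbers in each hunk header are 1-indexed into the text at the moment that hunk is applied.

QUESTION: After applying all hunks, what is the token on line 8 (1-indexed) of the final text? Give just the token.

Answer: whk

Derivation:
Hunk 1: at line 4 remove [ecft,ikvaj] add [qfdm,bbgv,bjril] -> 11 lines: bnys zvxyu qio bftl qfdm bbgv bjril hih hzjen sipxp gtotj
Hunk 2: at line 8 remove [hzjen] add [gyy] -> 11 lines: bnys zvxyu qio bftl qfdm bbgv bjril hih gyy sipxp gtotj
Hunk 3: at line 7 remove [hih] add [whk] -> 11 lines: bnys zvxyu qio bftl qfdm bbgv bjril whk gyy sipxp gtotj
Final line 8: whk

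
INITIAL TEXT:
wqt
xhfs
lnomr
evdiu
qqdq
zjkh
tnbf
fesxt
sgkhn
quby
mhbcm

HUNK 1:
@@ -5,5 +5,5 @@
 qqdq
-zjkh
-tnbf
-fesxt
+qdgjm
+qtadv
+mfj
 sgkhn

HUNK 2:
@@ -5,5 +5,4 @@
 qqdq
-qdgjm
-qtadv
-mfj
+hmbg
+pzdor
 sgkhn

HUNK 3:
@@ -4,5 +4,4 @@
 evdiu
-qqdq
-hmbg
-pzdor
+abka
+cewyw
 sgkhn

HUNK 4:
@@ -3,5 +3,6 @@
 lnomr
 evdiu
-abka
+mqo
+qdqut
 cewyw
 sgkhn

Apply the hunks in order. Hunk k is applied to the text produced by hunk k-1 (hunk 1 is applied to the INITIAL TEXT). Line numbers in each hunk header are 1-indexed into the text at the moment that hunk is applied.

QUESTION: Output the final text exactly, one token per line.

Answer: wqt
xhfs
lnomr
evdiu
mqo
qdqut
cewyw
sgkhn
quby
mhbcm

Derivation:
Hunk 1: at line 5 remove [zjkh,tnbf,fesxt] add [qdgjm,qtadv,mfj] -> 11 lines: wqt xhfs lnomr evdiu qqdq qdgjm qtadv mfj sgkhn quby mhbcm
Hunk 2: at line 5 remove [qdgjm,qtadv,mfj] add [hmbg,pzdor] -> 10 lines: wqt xhfs lnomr evdiu qqdq hmbg pzdor sgkhn quby mhbcm
Hunk 3: at line 4 remove [qqdq,hmbg,pzdor] add [abka,cewyw] -> 9 lines: wqt xhfs lnomr evdiu abka cewyw sgkhn quby mhbcm
Hunk 4: at line 3 remove [abka] add [mqo,qdqut] -> 10 lines: wqt xhfs lnomr evdiu mqo qdqut cewyw sgkhn quby mhbcm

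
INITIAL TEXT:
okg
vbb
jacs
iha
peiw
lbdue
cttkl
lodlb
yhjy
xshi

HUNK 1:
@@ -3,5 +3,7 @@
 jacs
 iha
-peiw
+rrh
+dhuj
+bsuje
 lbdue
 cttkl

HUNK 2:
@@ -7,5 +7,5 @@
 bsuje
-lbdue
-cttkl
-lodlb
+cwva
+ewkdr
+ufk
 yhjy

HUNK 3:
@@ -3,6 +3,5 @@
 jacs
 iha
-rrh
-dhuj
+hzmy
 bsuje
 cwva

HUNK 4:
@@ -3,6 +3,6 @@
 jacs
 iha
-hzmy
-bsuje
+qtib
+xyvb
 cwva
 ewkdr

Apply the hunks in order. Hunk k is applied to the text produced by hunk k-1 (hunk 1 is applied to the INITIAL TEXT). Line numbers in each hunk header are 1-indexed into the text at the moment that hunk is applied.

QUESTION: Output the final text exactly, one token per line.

Answer: okg
vbb
jacs
iha
qtib
xyvb
cwva
ewkdr
ufk
yhjy
xshi

Derivation:
Hunk 1: at line 3 remove [peiw] add [rrh,dhuj,bsuje] -> 12 lines: okg vbb jacs iha rrh dhuj bsuje lbdue cttkl lodlb yhjy xshi
Hunk 2: at line 7 remove [lbdue,cttkl,lodlb] add [cwva,ewkdr,ufk] -> 12 lines: okg vbb jacs iha rrh dhuj bsuje cwva ewkdr ufk yhjy xshi
Hunk 3: at line 3 remove [rrh,dhuj] add [hzmy] -> 11 lines: okg vbb jacs iha hzmy bsuje cwva ewkdr ufk yhjy xshi
Hunk 4: at line 3 remove [hzmy,bsuje] add [qtib,xyvb] -> 11 lines: okg vbb jacs iha qtib xyvb cwva ewkdr ufk yhjy xshi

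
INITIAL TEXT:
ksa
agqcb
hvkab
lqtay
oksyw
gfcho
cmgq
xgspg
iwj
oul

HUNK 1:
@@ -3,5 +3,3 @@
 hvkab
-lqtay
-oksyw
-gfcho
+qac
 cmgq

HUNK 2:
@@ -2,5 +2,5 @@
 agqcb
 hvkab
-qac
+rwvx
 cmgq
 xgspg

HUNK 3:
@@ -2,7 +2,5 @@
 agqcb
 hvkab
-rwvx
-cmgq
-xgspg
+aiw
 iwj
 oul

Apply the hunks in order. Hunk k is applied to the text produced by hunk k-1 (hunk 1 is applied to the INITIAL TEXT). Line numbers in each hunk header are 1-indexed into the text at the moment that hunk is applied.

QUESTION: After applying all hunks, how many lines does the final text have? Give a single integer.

Hunk 1: at line 3 remove [lqtay,oksyw,gfcho] add [qac] -> 8 lines: ksa agqcb hvkab qac cmgq xgspg iwj oul
Hunk 2: at line 2 remove [qac] add [rwvx] -> 8 lines: ksa agqcb hvkab rwvx cmgq xgspg iwj oul
Hunk 3: at line 2 remove [rwvx,cmgq,xgspg] add [aiw] -> 6 lines: ksa agqcb hvkab aiw iwj oul
Final line count: 6

Answer: 6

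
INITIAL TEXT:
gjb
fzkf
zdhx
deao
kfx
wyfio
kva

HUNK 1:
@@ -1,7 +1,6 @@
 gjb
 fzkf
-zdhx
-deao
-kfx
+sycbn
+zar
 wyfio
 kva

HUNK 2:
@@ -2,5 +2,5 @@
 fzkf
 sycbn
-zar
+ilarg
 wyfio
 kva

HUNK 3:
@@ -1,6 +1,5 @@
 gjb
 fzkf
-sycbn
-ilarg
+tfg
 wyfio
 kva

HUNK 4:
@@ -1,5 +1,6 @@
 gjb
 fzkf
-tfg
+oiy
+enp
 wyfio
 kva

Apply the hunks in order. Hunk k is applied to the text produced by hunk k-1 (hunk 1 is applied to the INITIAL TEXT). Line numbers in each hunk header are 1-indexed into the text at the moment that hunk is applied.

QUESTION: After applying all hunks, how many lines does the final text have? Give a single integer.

Hunk 1: at line 1 remove [zdhx,deao,kfx] add [sycbn,zar] -> 6 lines: gjb fzkf sycbn zar wyfio kva
Hunk 2: at line 2 remove [zar] add [ilarg] -> 6 lines: gjb fzkf sycbn ilarg wyfio kva
Hunk 3: at line 1 remove [sycbn,ilarg] add [tfg] -> 5 lines: gjb fzkf tfg wyfio kva
Hunk 4: at line 1 remove [tfg] add [oiy,enp] -> 6 lines: gjb fzkf oiy enp wyfio kva
Final line count: 6

Answer: 6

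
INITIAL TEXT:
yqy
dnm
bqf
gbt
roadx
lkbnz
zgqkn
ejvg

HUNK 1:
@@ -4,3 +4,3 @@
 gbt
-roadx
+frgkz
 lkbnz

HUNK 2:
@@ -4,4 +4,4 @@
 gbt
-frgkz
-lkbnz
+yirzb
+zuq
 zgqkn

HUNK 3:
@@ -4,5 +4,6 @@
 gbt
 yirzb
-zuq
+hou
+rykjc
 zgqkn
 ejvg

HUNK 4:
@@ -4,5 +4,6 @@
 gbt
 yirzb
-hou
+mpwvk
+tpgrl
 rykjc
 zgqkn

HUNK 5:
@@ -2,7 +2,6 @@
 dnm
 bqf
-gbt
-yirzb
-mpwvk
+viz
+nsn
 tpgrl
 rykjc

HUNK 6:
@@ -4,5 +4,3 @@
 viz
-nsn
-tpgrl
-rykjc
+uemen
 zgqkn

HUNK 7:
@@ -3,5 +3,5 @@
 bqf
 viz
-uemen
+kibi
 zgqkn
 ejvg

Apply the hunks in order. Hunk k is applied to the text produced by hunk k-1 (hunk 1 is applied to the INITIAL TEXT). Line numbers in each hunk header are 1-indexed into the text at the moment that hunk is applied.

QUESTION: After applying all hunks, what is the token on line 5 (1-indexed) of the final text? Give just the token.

Hunk 1: at line 4 remove [roadx] add [frgkz] -> 8 lines: yqy dnm bqf gbt frgkz lkbnz zgqkn ejvg
Hunk 2: at line 4 remove [frgkz,lkbnz] add [yirzb,zuq] -> 8 lines: yqy dnm bqf gbt yirzb zuq zgqkn ejvg
Hunk 3: at line 4 remove [zuq] add [hou,rykjc] -> 9 lines: yqy dnm bqf gbt yirzb hou rykjc zgqkn ejvg
Hunk 4: at line 4 remove [hou] add [mpwvk,tpgrl] -> 10 lines: yqy dnm bqf gbt yirzb mpwvk tpgrl rykjc zgqkn ejvg
Hunk 5: at line 2 remove [gbt,yirzb,mpwvk] add [viz,nsn] -> 9 lines: yqy dnm bqf viz nsn tpgrl rykjc zgqkn ejvg
Hunk 6: at line 4 remove [nsn,tpgrl,rykjc] add [uemen] -> 7 lines: yqy dnm bqf viz uemen zgqkn ejvg
Hunk 7: at line 3 remove [uemen] add [kibi] -> 7 lines: yqy dnm bqf viz kibi zgqkn ejvg
Final line 5: kibi

Answer: kibi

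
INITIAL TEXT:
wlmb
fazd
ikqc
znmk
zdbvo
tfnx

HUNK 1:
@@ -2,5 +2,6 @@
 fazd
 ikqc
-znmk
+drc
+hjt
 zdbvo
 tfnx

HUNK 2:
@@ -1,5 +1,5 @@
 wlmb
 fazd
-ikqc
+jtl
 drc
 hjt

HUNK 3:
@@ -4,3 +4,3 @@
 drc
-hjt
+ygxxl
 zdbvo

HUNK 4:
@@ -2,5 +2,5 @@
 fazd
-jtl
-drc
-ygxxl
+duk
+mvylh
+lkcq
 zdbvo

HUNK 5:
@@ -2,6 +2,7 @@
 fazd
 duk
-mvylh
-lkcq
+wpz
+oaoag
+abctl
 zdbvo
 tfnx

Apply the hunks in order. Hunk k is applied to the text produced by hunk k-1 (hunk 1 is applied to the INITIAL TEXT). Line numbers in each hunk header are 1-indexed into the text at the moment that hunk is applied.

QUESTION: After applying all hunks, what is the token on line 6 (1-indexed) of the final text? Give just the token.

Answer: abctl

Derivation:
Hunk 1: at line 2 remove [znmk] add [drc,hjt] -> 7 lines: wlmb fazd ikqc drc hjt zdbvo tfnx
Hunk 2: at line 1 remove [ikqc] add [jtl] -> 7 lines: wlmb fazd jtl drc hjt zdbvo tfnx
Hunk 3: at line 4 remove [hjt] add [ygxxl] -> 7 lines: wlmb fazd jtl drc ygxxl zdbvo tfnx
Hunk 4: at line 2 remove [jtl,drc,ygxxl] add [duk,mvylh,lkcq] -> 7 lines: wlmb fazd duk mvylh lkcq zdbvo tfnx
Hunk 5: at line 2 remove [mvylh,lkcq] add [wpz,oaoag,abctl] -> 8 lines: wlmb fazd duk wpz oaoag abctl zdbvo tfnx
Final line 6: abctl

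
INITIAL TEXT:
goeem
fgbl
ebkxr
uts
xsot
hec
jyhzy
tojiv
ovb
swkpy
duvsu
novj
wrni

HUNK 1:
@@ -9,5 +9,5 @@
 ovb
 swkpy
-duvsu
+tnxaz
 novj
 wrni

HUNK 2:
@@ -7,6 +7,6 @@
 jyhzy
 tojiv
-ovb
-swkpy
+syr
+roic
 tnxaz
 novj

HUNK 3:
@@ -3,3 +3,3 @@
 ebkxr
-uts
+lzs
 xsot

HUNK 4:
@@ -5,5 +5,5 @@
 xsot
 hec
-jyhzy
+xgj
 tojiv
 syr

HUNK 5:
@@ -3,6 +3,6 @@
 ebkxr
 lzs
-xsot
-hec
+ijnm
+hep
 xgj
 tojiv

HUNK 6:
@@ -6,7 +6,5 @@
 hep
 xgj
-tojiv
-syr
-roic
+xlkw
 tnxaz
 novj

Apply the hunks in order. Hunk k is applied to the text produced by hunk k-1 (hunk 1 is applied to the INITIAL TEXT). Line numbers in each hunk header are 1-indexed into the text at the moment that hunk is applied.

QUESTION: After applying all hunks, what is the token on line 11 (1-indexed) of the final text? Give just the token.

Answer: wrni

Derivation:
Hunk 1: at line 9 remove [duvsu] add [tnxaz] -> 13 lines: goeem fgbl ebkxr uts xsot hec jyhzy tojiv ovb swkpy tnxaz novj wrni
Hunk 2: at line 7 remove [ovb,swkpy] add [syr,roic] -> 13 lines: goeem fgbl ebkxr uts xsot hec jyhzy tojiv syr roic tnxaz novj wrni
Hunk 3: at line 3 remove [uts] add [lzs] -> 13 lines: goeem fgbl ebkxr lzs xsot hec jyhzy tojiv syr roic tnxaz novj wrni
Hunk 4: at line 5 remove [jyhzy] add [xgj] -> 13 lines: goeem fgbl ebkxr lzs xsot hec xgj tojiv syr roic tnxaz novj wrni
Hunk 5: at line 3 remove [xsot,hec] add [ijnm,hep] -> 13 lines: goeem fgbl ebkxr lzs ijnm hep xgj tojiv syr roic tnxaz novj wrni
Hunk 6: at line 6 remove [tojiv,syr,roic] add [xlkw] -> 11 lines: goeem fgbl ebkxr lzs ijnm hep xgj xlkw tnxaz novj wrni
Final line 11: wrni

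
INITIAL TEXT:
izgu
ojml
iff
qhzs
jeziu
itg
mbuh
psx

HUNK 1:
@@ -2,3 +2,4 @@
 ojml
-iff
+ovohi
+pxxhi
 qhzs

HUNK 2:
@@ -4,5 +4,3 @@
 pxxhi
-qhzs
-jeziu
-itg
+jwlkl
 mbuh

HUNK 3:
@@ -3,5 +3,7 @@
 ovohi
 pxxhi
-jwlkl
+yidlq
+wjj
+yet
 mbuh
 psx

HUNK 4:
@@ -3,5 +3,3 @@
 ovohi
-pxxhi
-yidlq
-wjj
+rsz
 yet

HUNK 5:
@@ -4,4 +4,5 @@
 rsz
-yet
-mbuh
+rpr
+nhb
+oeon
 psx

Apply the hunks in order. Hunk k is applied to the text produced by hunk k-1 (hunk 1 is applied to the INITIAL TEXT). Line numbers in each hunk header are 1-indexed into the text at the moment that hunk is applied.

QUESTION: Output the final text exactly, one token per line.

Answer: izgu
ojml
ovohi
rsz
rpr
nhb
oeon
psx

Derivation:
Hunk 1: at line 2 remove [iff] add [ovohi,pxxhi] -> 9 lines: izgu ojml ovohi pxxhi qhzs jeziu itg mbuh psx
Hunk 2: at line 4 remove [qhzs,jeziu,itg] add [jwlkl] -> 7 lines: izgu ojml ovohi pxxhi jwlkl mbuh psx
Hunk 3: at line 3 remove [jwlkl] add [yidlq,wjj,yet] -> 9 lines: izgu ojml ovohi pxxhi yidlq wjj yet mbuh psx
Hunk 4: at line 3 remove [pxxhi,yidlq,wjj] add [rsz] -> 7 lines: izgu ojml ovohi rsz yet mbuh psx
Hunk 5: at line 4 remove [yet,mbuh] add [rpr,nhb,oeon] -> 8 lines: izgu ojml ovohi rsz rpr nhb oeon psx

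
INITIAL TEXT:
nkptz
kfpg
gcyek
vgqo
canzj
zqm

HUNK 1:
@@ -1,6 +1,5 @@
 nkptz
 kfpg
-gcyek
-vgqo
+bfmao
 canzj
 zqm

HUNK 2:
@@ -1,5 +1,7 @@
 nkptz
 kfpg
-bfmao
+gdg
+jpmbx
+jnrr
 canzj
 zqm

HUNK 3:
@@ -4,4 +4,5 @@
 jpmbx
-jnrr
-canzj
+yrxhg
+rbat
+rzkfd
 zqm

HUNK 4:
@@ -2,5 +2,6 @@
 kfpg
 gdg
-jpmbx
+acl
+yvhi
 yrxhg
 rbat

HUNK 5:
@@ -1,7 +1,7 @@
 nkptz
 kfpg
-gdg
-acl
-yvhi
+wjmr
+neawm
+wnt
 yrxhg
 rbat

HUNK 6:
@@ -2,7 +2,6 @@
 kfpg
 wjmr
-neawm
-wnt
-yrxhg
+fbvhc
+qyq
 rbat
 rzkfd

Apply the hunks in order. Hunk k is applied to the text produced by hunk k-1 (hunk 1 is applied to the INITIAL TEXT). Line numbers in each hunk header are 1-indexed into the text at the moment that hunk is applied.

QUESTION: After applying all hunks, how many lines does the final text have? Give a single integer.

Answer: 8

Derivation:
Hunk 1: at line 1 remove [gcyek,vgqo] add [bfmao] -> 5 lines: nkptz kfpg bfmao canzj zqm
Hunk 2: at line 1 remove [bfmao] add [gdg,jpmbx,jnrr] -> 7 lines: nkptz kfpg gdg jpmbx jnrr canzj zqm
Hunk 3: at line 4 remove [jnrr,canzj] add [yrxhg,rbat,rzkfd] -> 8 lines: nkptz kfpg gdg jpmbx yrxhg rbat rzkfd zqm
Hunk 4: at line 2 remove [jpmbx] add [acl,yvhi] -> 9 lines: nkptz kfpg gdg acl yvhi yrxhg rbat rzkfd zqm
Hunk 5: at line 1 remove [gdg,acl,yvhi] add [wjmr,neawm,wnt] -> 9 lines: nkptz kfpg wjmr neawm wnt yrxhg rbat rzkfd zqm
Hunk 6: at line 2 remove [neawm,wnt,yrxhg] add [fbvhc,qyq] -> 8 lines: nkptz kfpg wjmr fbvhc qyq rbat rzkfd zqm
Final line count: 8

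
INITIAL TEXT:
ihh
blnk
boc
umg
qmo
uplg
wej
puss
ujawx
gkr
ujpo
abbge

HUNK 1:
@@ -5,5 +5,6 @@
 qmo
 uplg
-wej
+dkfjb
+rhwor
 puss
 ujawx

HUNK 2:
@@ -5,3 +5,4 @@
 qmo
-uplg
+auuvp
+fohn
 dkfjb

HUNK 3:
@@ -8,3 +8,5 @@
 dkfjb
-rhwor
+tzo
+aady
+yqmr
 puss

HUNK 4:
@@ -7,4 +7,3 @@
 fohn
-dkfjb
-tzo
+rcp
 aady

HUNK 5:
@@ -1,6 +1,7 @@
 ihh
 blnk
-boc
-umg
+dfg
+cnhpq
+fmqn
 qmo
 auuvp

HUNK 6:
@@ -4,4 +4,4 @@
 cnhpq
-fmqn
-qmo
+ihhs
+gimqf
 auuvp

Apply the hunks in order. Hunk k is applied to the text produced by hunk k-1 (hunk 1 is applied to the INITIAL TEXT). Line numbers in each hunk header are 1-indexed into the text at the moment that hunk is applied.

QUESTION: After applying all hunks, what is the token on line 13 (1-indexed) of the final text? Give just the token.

Hunk 1: at line 5 remove [wej] add [dkfjb,rhwor] -> 13 lines: ihh blnk boc umg qmo uplg dkfjb rhwor puss ujawx gkr ujpo abbge
Hunk 2: at line 5 remove [uplg] add [auuvp,fohn] -> 14 lines: ihh blnk boc umg qmo auuvp fohn dkfjb rhwor puss ujawx gkr ujpo abbge
Hunk 3: at line 8 remove [rhwor] add [tzo,aady,yqmr] -> 16 lines: ihh blnk boc umg qmo auuvp fohn dkfjb tzo aady yqmr puss ujawx gkr ujpo abbge
Hunk 4: at line 7 remove [dkfjb,tzo] add [rcp] -> 15 lines: ihh blnk boc umg qmo auuvp fohn rcp aady yqmr puss ujawx gkr ujpo abbge
Hunk 5: at line 1 remove [boc,umg] add [dfg,cnhpq,fmqn] -> 16 lines: ihh blnk dfg cnhpq fmqn qmo auuvp fohn rcp aady yqmr puss ujawx gkr ujpo abbge
Hunk 6: at line 4 remove [fmqn,qmo] add [ihhs,gimqf] -> 16 lines: ihh blnk dfg cnhpq ihhs gimqf auuvp fohn rcp aady yqmr puss ujawx gkr ujpo abbge
Final line 13: ujawx

Answer: ujawx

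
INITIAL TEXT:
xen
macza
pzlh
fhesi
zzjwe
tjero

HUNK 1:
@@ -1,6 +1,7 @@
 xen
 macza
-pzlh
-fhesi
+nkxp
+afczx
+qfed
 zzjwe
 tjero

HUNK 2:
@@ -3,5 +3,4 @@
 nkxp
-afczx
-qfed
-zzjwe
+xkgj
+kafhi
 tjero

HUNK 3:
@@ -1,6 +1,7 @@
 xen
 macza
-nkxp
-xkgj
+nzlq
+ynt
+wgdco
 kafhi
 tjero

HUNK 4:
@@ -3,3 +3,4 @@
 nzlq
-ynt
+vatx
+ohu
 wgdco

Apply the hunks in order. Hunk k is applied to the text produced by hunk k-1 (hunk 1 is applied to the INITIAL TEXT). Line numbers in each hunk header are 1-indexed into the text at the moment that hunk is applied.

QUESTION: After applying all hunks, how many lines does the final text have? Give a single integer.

Hunk 1: at line 1 remove [pzlh,fhesi] add [nkxp,afczx,qfed] -> 7 lines: xen macza nkxp afczx qfed zzjwe tjero
Hunk 2: at line 3 remove [afczx,qfed,zzjwe] add [xkgj,kafhi] -> 6 lines: xen macza nkxp xkgj kafhi tjero
Hunk 3: at line 1 remove [nkxp,xkgj] add [nzlq,ynt,wgdco] -> 7 lines: xen macza nzlq ynt wgdco kafhi tjero
Hunk 4: at line 3 remove [ynt] add [vatx,ohu] -> 8 lines: xen macza nzlq vatx ohu wgdco kafhi tjero
Final line count: 8

Answer: 8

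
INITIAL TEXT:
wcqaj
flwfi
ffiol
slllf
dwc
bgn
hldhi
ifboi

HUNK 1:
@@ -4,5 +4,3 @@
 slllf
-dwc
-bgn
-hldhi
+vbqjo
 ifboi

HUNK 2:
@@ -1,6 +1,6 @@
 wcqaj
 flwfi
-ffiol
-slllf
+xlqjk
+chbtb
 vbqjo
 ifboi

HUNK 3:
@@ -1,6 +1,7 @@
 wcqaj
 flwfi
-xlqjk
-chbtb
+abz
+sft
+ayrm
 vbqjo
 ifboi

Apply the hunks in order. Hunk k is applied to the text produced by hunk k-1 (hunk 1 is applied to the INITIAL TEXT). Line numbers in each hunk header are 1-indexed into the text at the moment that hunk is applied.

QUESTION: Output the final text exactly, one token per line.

Answer: wcqaj
flwfi
abz
sft
ayrm
vbqjo
ifboi

Derivation:
Hunk 1: at line 4 remove [dwc,bgn,hldhi] add [vbqjo] -> 6 lines: wcqaj flwfi ffiol slllf vbqjo ifboi
Hunk 2: at line 1 remove [ffiol,slllf] add [xlqjk,chbtb] -> 6 lines: wcqaj flwfi xlqjk chbtb vbqjo ifboi
Hunk 3: at line 1 remove [xlqjk,chbtb] add [abz,sft,ayrm] -> 7 lines: wcqaj flwfi abz sft ayrm vbqjo ifboi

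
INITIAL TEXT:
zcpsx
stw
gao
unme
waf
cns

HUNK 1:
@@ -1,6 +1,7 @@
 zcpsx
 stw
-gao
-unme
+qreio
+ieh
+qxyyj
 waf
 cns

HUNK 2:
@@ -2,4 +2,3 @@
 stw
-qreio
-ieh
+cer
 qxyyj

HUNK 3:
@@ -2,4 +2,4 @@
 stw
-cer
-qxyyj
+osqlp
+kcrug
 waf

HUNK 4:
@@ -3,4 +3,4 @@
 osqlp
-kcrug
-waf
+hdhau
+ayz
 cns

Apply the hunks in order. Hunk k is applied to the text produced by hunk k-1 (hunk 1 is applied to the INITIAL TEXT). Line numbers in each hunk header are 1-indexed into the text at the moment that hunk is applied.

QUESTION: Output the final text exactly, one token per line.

Hunk 1: at line 1 remove [gao,unme] add [qreio,ieh,qxyyj] -> 7 lines: zcpsx stw qreio ieh qxyyj waf cns
Hunk 2: at line 2 remove [qreio,ieh] add [cer] -> 6 lines: zcpsx stw cer qxyyj waf cns
Hunk 3: at line 2 remove [cer,qxyyj] add [osqlp,kcrug] -> 6 lines: zcpsx stw osqlp kcrug waf cns
Hunk 4: at line 3 remove [kcrug,waf] add [hdhau,ayz] -> 6 lines: zcpsx stw osqlp hdhau ayz cns

Answer: zcpsx
stw
osqlp
hdhau
ayz
cns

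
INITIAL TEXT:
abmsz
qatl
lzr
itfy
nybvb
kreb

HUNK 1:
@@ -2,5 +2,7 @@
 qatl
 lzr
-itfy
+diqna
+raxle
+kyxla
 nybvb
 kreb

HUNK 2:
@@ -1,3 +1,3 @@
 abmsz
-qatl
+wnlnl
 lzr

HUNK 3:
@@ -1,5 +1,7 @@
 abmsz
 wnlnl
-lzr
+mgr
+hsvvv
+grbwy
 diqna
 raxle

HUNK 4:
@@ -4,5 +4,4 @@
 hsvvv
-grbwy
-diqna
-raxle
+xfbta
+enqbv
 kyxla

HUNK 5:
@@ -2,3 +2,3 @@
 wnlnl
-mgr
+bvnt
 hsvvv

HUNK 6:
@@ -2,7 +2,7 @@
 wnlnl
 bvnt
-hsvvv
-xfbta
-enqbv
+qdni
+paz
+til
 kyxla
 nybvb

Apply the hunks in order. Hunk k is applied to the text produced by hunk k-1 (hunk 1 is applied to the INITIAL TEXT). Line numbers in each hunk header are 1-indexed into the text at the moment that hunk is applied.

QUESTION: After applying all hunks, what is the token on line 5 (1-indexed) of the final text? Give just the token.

Answer: paz

Derivation:
Hunk 1: at line 2 remove [itfy] add [diqna,raxle,kyxla] -> 8 lines: abmsz qatl lzr diqna raxle kyxla nybvb kreb
Hunk 2: at line 1 remove [qatl] add [wnlnl] -> 8 lines: abmsz wnlnl lzr diqna raxle kyxla nybvb kreb
Hunk 3: at line 1 remove [lzr] add [mgr,hsvvv,grbwy] -> 10 lines: abmsz wnlnl mgr hsvvv grbwy diqna raxle kyxla nybvb kreb
Hunk 4: at line 4 remove [grbwy,diqna,raxle] add [xfbta,enqbv] -> 9 lines: abmsz wnlnl mgr hsvvv xfbta enqbv kyxla nybvb kreb
Hunk 5: at line 2 remove [mgr] add [bvnt] -> 9 lines: abmsz wnlnl bvnt hsvvv xfbta enqbv kyxla nybvb kreb
Hunk 6: at line 2 remove [hsvvv,xfbta,enqbv] add [qdni,paz,til] -> 9 lines: abmsz wnlnl bvnt qdni paz til kyxla nybvb kreb
Final line 5: paz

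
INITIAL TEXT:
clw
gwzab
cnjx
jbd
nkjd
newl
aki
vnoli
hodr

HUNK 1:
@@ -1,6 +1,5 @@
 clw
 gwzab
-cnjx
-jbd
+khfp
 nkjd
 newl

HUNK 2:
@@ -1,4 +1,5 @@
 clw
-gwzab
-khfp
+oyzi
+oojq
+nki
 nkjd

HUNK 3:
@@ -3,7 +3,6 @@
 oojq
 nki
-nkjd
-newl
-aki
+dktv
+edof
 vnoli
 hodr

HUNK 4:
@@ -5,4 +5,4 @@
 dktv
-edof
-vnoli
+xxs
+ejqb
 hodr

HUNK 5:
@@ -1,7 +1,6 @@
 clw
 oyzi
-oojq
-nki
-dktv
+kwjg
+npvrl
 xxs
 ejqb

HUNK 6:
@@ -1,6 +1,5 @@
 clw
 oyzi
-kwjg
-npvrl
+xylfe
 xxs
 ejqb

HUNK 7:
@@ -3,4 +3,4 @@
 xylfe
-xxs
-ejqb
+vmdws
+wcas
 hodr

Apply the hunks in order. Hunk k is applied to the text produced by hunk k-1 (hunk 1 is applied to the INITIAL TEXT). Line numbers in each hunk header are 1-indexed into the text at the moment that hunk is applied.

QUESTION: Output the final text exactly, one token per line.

Answer: clw
oyzi
xylfe
vmdws
wcas
hodr

Derivation:
Hunk 1: at line 1 remove [cnjx,jbd] add [khfp] -> 8 lines: clw gwzab khfp nkjd newl aki vnoli hodr
Hunk 2: at line 1 remove [gwzab,khfp] add [oyzi,oojq,nki] -> 9 lines: clw oyzi oojq nki nkjd newl aki vnoli hodr
Hunk 3: at line 3 remove [nkjd,newl,aki] add [dktv,edof] -> 8 lines: clw oyzi oojq nki dktv edof vnoli hodr
Hunk 4: at line 5 remove [edof,vnoli] add [xxs,ejqb] -> 8 lines: clw oyzi oojq nki dktv xxs ejqb hodr
Hunk 5: at line 1 remove [oojq,nki,dktv] add [kwjg,npvrl] -> 7 lines: clw oyzi kwjg npvrl xxs ejqb hodr
Hunk 6: at line 1 remove [kwjg,npvrl] add [xylfe] -> 6 lines: clw oyzi xylfe xxs ejqb hodr
Hunk 7: at line 3 remove [xxs,ejqb] add [vmdws,wcas] -> 6 lines: clw oyzi xylfe vmdws wcas hodr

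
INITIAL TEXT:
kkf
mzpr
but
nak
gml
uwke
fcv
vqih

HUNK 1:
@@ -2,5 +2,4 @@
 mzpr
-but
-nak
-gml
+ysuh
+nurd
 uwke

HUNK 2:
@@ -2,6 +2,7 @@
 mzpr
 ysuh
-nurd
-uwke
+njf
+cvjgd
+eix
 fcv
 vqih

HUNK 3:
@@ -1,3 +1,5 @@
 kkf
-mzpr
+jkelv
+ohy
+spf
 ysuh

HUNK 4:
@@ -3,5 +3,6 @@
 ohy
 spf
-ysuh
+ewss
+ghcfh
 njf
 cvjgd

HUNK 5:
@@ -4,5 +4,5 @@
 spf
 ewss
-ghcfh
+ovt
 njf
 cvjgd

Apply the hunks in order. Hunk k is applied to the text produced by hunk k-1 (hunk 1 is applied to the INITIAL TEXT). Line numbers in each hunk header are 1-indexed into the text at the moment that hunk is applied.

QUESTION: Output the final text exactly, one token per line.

Answer: kkf
jkelv
ohy
spf
ewss
ovt
njf
cvjgd
eix
fcv
vqih

Derivation:
Hunk 1: at line 2 remove [but,nak,gml] add [ysuh,nurd] -> 7 lines: kkf mzpr ysuh nurd uwke fcv vqih
Hunk 2: at line 2 remove [nurd,uwke] add [njf,cvjgd,eix] -> 8 lines: kkf mzpr ysuh njf cvjgd eix fcv vqih
Hunk 3: at line 1 remove [mzpr] add [jkelv,ohy,spf] -> 10 lines: kkf jkelv ohy spf ysuh njf cvjgd eix fcv vqih
Hunk 4: at line 3 remove [ysuh] add [ewss,ghcfh] -> 11 lines: kkf jkelv ohy spf ewss ghcfh njf cvjgd eix fcv vqih
Hunk 5: at line 4 remove [ghcfh] add [ovt] -> 11 lines: kkf jkelv ohy spf ewss ovt njf cvjgd eix fcv vqih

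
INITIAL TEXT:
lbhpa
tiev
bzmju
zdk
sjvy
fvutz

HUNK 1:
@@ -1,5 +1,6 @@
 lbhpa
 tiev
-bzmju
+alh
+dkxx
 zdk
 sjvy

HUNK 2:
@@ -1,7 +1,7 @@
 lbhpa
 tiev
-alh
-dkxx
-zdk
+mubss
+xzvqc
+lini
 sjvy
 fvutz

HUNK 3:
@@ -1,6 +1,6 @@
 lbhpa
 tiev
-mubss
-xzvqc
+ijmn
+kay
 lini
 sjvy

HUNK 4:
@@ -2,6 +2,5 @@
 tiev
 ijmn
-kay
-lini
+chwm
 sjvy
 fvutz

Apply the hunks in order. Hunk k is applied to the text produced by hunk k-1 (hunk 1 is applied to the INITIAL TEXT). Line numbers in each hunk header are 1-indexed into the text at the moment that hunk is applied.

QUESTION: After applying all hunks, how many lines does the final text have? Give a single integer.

Answer: 6

Derivation:
Hunk 1: at line 1 remove [bzmju] add [alh,dkxx] -> 7 lines: lbhpa tiev alh dkxx zdk sjvy fvutz
Hunk 2: at line 1 remove [alh,dkxx,zdk] add [mubss,xzvqc,lini] -> 7 lines: lbhpa tiev mubss xzvqc lini sjvy fvutz
Hunk 3: at line 1 remove [mubss,xzvqc] add [ijmn,kay] -> 7 lines: lbhpa tiev ijmn kay lini sjvy fvutz
Hunk 4: at line 2 remove [kay,lini] add [chwm] -> 6 lines: lbhpa tiev ijmn chwm sjvy fvutz
Final line count: 6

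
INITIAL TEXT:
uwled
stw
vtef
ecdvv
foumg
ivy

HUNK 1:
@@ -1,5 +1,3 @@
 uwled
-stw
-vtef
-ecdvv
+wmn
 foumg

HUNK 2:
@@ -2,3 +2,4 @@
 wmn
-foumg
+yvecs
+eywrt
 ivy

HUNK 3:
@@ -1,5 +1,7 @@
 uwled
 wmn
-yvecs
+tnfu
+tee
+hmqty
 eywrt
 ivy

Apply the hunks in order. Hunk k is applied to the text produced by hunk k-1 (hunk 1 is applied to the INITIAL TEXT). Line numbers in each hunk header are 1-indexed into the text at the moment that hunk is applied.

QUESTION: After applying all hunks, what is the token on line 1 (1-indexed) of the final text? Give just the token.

Hunk 1: at line 1 remove [stw,vtef,ecdvv] add [wmn] -> 4 lines: uwled wmn foumg ivy
Hunk 2: at line 2 remove [foumg] add [yvecs,eywrt] -> 5 lines: uwled wmn yvecs eywrt ivy
Hunk 3: at line 1 remove [yvecs] add [tnfu,tee,hmqty] -> 7 lines: uwled wmn tnfu tee hmqty eywrt ivy
Final line 1: uwled

Answer: uwled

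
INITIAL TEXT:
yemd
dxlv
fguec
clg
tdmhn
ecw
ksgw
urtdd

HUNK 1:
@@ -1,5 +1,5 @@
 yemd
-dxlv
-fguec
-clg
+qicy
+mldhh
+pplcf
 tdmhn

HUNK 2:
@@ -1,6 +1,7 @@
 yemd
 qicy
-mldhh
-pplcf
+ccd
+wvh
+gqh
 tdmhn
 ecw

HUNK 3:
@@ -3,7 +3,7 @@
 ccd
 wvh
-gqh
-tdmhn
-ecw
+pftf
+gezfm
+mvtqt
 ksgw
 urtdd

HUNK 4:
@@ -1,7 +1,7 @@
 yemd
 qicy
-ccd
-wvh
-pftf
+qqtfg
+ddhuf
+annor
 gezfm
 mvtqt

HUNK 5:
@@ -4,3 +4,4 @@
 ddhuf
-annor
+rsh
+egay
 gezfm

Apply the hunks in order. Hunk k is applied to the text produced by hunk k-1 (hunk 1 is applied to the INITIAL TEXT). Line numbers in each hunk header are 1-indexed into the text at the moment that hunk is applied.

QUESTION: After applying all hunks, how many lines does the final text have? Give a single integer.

Hunk 1: at line 1 remove [dxlv,fguec,clg] add [qicy,mldhh,pplcf] -> 8 lines: yemd qicy mldhh pplcf tdmhn ecw ksgw urtdd
Hunk 2: at line 1 remove [mldhh,pplcf] add [ccd,wvh,gqh] -> 9 lines: yemd qicy ccd wvh gqh tdmhn ecw ksgw urtdd
Hunk 3: at line 3 remove [gqh,tdmhn,ecw] add [pftf,gezfm,mvtqt] -> 9 lines: yemd qicy ccd wvh pftf gezfm mvtqt ksgw urtdd
Hunk 4: at line 1 remove [ccd,wvh,pftf] add [qqtfg,ddhuf,annor] -> 9 lines: yemd qicy qqtfg ddhuf annor gezfm mvtqt ksgw urtdd
Hunk 5: at line 4 remove [annor] add [rsh,egay] -> 10 lines: yemd qicy qqtfg ddhuf rsh egay gezfm mvtqt ksgw urtdd
Final line count: 10

Answer: 10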